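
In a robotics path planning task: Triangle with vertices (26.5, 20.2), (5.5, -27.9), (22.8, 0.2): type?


Side lengths squared: AB^2=2754.61, BC^2=1088.9, CA^2=413.69
Sorted: [413.69, 1088.9, 2754.61]
By sides: Scalene, By angles: Obtuse

Scalene, Obtuse


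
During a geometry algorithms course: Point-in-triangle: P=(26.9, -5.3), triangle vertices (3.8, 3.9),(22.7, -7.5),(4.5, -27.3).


Cross products: AB x AP = 89.46, BC x BP = 43.12, CA x CP = -714.28
All same sign? no

No, outside


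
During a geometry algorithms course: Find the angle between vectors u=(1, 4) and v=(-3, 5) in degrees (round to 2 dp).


u.v = 17, |u| = sqrt(17) = 4.1231, |v| = sqrt(34) = 5.831
cos(theta) = u.v/(|u||v|) = 17/sqrt(578) = 0.707107
theta = acos(0.707107) = 45 degrees

45 degrees


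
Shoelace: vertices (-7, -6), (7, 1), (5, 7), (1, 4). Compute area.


Shoelace sum: ((-7)*1 - 7*(-6)) + (7*7 - 5*1) + (5*4 - 1*7) + (1*(-6) - (-7)*4)
= 114
Area = |114|/2 = 57

57


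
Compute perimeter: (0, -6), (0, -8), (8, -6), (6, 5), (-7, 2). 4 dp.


Sides: (0, -6)->(0, -8): sqrt(4) = 2, (0, -8)->(8, -6): sqrt(68) = 8.246211, (8, -6)->(6, 5): sqrt(125) = 11.18034, (6, 5)->(-7, 2): sqrt(178) = 13.341664, (-7, 2)->(0, -6): sqrt(113) = 10.630146
Sum = 45.398361
Perimeter = 45.3984

45.3984


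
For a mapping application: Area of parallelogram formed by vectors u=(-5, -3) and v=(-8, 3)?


|u x v| = |(-5)*3 - (-3)*(-8)|
= |(-15) - 24| = 39

39


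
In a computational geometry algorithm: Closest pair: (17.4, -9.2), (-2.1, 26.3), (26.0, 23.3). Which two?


d(P0,P1) = 40.5031, d(P0,P2) = 33.6186, d(P1,P2) = 28.2597
Closest: P1 and P2

Closest pair: (-2.1, 26.3) and (26.0, 23.3), distance = 28.2597


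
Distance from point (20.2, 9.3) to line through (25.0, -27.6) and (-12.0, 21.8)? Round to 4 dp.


|cross product| = 1128.18
|line direction| = sqrt(3809.36) = 61.72
Distance = 1128.18/sqrt(3809.36) = 18.279

18.279


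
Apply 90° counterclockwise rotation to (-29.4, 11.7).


90° CCW: (x,y) -> (-y, x)
(-29.4,11.7) -> (-11.7, -29.4)

(-11.7, -29.4)


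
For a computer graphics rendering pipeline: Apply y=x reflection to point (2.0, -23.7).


Reflection over y=x: (x,y) -> (y,x)
(2, -23.7) -> (-23.7, 2)

(-23.7, 2)


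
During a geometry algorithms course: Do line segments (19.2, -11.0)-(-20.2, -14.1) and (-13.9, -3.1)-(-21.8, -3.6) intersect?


Cross products: d1=78.96, d2=83.75, d3=-413.87, d4=-418.66
d1*d2 < 0 and d3*d4 < 0? no

No, they don't intersect


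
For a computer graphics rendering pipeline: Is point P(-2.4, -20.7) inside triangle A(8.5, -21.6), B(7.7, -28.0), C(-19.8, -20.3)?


Cross products: AB x AP = -70.48, BC x BP = -122.98, CA x CP = 11.3
All same sign? no

No, outside


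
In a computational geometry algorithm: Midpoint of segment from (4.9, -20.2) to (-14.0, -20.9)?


M = ((4.9+(-14))/2, ((-20.2)+(-20.9))/2)
= (-4.55, -20.55)

(-4.55, -20.55)


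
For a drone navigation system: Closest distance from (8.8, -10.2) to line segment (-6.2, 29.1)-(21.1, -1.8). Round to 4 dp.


Project P onto AB: t = 0.9552 (clamped to [0,1])
Closest point on segment: (19.8759, -0.4145)
Distance: 14.7794

14.7794


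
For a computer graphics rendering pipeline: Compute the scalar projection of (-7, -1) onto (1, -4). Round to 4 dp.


u.v = -3, |v| = sqrt(17) = 4.1231
Scalar projection = u.v / |v| = -3 / sqrt(17) = -0.7276

-0.7276


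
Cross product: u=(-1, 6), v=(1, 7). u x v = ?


u x v = u_x*v_y - u_y*v_x = (-1)*7 - 6*1
= (-7) - 6 = -13

-13


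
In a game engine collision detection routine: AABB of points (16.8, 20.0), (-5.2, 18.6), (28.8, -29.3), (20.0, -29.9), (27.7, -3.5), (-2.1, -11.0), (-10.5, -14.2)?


x range: [-10.5, 28.8]
y range: [-29.9, 20]
Bounding box: (-10.5,-29.9) to (28.8,20)

(-10.5,-29.9) to (28.8,20)


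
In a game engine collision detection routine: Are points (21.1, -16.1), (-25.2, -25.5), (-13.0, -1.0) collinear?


Cross product: ((-25.2)-21.1)*((-1)-(-16.1)) - ((-25.5)-(-16.1))*((-13)-21.1)
= -1019.67

No, not collinear


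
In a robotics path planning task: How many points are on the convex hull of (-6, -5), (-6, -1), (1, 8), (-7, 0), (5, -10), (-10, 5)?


Convex hull vertices (CCW): (-10, 5), (-6, -5), (5, -10), (1, 8)
Count = 4

4


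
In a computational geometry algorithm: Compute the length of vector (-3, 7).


|u| = sqrt((-3)^2 + 7^2) = sqrt(58) = 7.6158

7.6158


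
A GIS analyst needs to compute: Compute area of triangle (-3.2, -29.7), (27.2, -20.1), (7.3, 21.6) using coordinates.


Area = |x_A(y_B-y_C) + x_B(y_C-y_A) + x_C(y_A-y_B)|/2
= |133.44 + 1395.36 + (-70.08)|/2
= 1458.72/2 = 729.36

729.36


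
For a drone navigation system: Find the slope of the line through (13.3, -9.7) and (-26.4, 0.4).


slope = (y2-y1)/(x2-x1) = (0.4-(-9.7))/((-26.4)-13.3) = 10.1/(-39.7) = -0.2544

-0.2544


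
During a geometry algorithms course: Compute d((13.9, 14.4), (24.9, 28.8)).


dx=11, dy=14.4
d^2 = 11^2 + 14.4^2 = 328.36
d = sqrt(328.36) = 18.1207

18.1207


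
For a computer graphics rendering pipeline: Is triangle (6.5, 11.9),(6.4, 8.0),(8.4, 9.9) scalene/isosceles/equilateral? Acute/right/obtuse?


Side lengths squared: AB^2=15.22, BC^2=7.61, CA^2=7.61
Sorted: [7.61, 7.61, 15.22]
By sides: Isosceles, By angles: Right

Isosceles, Right


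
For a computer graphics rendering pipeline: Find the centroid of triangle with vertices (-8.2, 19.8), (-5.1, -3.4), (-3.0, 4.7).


Centroid = ((x_A+x_B+x_C)/3, (y_A+y_B+y_C)/3)
= (((-8.2)+(-5.1)+(-3))/3, (19.8+(-3.4)+4.7)/3)
= (-5.4333, 7.0333)

(-5.4333, 7.0333)


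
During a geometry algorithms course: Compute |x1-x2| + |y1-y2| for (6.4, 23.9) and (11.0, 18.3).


|6.4-11| + |23.9-18.3| = 4.6 + 5.6 = 10.2

10.2


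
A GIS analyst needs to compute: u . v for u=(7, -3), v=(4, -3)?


u . v = u_x*v_x + u_y*v_y = 7*4 + (-3)*(-3)
= 28 + 9 = 37

37


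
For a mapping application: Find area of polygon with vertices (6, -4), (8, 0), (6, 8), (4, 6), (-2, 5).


Shoelace sum: (6*0 - 8*(-4)) + (8*8 - 6*0) + (6*6 - 4*8) + (4*5 - (-2)*6) + ((-2)*(-4) - 6*5)
= 110
Area = |110|/2 = 55

55


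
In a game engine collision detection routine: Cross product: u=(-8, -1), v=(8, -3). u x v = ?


u x v = u_x*v_y - u_y*v_x = (-8)*(-3) - (-1)*8
= 24 - (-8) = 32

32


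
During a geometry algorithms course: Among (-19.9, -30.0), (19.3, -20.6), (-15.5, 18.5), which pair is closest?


d(P0,P1) = 40.3113, d(P0,P2) = 48.6992, d(P1,P2) = 52.3436
Closest: P0 and P1

Closest pair: (-19.9, -30.0) and (19.3, -20.6), distance = 40.3113


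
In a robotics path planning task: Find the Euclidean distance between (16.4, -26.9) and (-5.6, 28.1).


dx=-22, dy=55
d^2 = (-22)^2 + 55^2 = 3509
d = sqrt(3509) = 59.2368

59.2368


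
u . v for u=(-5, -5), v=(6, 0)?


u . v = u_x*v_x + u_y*v_y = (-5)*6 + (-5)*0
= (-30) + 0 = -30

-30


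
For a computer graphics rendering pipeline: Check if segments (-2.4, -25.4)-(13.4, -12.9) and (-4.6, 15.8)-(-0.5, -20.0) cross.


Cross products: d1=-90.16, d2=526.73, d3=678.46, d4=61.57
d1*d2 < 0 and d3*d4 < 0? no

No, they don't intersect


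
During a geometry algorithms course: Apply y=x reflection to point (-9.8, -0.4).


Reflection over y=x: (x,y) -> (y,x)
(-9.8, -0.4) -> (-0.4, -9.8)

(-0.4, -9.8)


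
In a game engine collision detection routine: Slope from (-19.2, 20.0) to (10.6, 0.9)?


slope = (y2-y1)/(x2-x1) = (0.9-20)/(10.6-(-19.2)) = (-19.1)/29.8 = -0.6409

-0.6409


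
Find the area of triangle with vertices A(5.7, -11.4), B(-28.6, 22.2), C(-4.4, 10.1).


Area = |x_A(y_B-y_C) + x_B(y_C-y_A) + x_C(y_A-y_B)|/2
= |68.97 + (-614.9) + 147.84|/2
= 398.09/2 = 199.045

199.045


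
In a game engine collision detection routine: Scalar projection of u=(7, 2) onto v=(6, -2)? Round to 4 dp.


u.v = 38, |v| = sqrt(40) = 6.3246
Scalar projection = u.v / |v| = 38 / sqrt(40) = 6.0083

6.0083


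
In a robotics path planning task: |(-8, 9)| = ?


|u| = sqrt((-8)^2 + 9^2) = sqrt(145) = 12.0416

12.0416


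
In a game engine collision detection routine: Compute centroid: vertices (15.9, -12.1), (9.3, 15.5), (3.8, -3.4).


Centroid = ((x_A+x_B+x_C)/3, (y_A+y_B+y_C)/3)
= ((15.9+9.3+3.8)/3, ((-12.1)+15.5+(-3.4))/3)
= (9.6667, 0)

(9.6667, 0)


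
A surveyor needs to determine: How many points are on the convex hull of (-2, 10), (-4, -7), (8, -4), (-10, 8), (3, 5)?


Convex hull vertices (CCW): (-10, 8), (-4, -7), (8, -4), (3, 5), (-2, 10)
Count = 5

5


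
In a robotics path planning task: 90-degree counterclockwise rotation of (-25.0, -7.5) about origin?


90° CCW: (x,y) -> (-y, x)
(-25,-7.5) -> (7.5, -25)

(7.5, -25)


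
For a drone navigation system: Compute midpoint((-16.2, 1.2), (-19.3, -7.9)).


M = (((-16.2)+(-19.3))/2, (1.2+(-7.9))/2)
= (-17.75, -3.35)

(-17.75, -3.35)


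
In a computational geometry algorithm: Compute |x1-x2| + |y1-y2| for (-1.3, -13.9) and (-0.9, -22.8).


|(-1.3)-(-0.9)| + |(-13.9)-(-22.8)| = 0.4 + 8.9 = 9.3

9.3


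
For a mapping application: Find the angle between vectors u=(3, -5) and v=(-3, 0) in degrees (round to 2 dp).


u.v = -9, |u| = sqrt(34) = 5.831, |v| = sqrt(9) = 3
cos(theta) = u.v/(|u||v|) = -9/sqrt(306) = -0.514496
theta = acos(-0.514496) = 120.96 degrees

120.96 degrees


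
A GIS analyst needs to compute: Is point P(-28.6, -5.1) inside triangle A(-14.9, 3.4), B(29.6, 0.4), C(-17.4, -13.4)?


Cross products: AB x AP = -419.35, BC x BP = -544.66, CA x CP = 208.91
All same sign? no

No, outside


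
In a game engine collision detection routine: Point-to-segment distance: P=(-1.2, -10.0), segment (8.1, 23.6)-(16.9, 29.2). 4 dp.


Project P onto AB: t = 0 (clamped to [0,1])
Closest point on segment: (8.1, 23.6)
Distance: 34.8633

34.8633


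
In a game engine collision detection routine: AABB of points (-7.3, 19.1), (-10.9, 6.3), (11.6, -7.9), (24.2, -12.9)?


x range: [-10.9, 24.2]
y range: [-12.9, 19.1]
Bounding box: (-10.9,-12.9) to (24.2,19.1)

(-10.9,-12.9) to (24.2,19.1)


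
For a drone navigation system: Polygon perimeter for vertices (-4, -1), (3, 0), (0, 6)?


Sides: (-4, -1)->(3, 0): sqrt(50) = 7.071068, (3, 0)->(0, 6): sqrt(45) = 6.708204, (0, 6)->(-4, -1): sqrt(65) = 8.062258
Sum = 21.84153
Perimeter = 21.8415

21.8415


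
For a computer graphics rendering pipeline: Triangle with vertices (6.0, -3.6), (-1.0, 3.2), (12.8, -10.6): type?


Side lengths squared: AB^2=95.24, BC^2=380.88, CA^2=95.24
Sorted: [95.24, 95.24, 380.88]
By sides: Isosceles, By angles: Obtuse

Isosceles, Obtuse


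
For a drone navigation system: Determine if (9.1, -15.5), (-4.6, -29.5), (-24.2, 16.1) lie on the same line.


Cross product: ((-4.6)-9.1)*(16.1-(-15.5)) - ((-29.5)-(-15.5))*((-24.2)-9.1)
= -899.12

No, not collinear


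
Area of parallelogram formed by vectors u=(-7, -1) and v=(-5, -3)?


|u x v| = |(-7)*(-3) - (-1)*(-5)|
= |21 - 5| = 16

16


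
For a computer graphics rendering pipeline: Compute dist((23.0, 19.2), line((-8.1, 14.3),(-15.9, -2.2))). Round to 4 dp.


|cross product| = 474.93
|line direction| = sqrt(333.09) = 18.2508
Distance = 474.93/sqrt(333.09) = 26.0225

26.0225


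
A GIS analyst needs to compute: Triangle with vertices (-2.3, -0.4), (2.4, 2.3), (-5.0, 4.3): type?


Side lengths squared: AB^2=29.38, BC^2=58.76, CA^2=29.38
Sorted: [29.38, 29.38, 58.76]
By sides: Isosceles, By angles: Right

Isosceles, Right


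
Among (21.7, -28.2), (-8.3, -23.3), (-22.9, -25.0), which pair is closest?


d(P0,P1) = 30.3975, d(P0,P2) = 44.7147, d(P1,P2) = 14.6986
Closest: P1 and P2

Closest pair: (-8.3, -23.3) and (-22.9, -25.0), distance = 14.6986


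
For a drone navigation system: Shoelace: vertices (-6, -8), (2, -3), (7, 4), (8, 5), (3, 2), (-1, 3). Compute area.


Shoelace sum: ((-6)*(-3) - 2*(-8)) + (2*4 - 7*(-3)) + (7*5 - 8*4) + (8*2 - 3*5) + (3*3 - (-1)*2) + ((-1)*(-8) - (-6)*3)
= 104
Area = |104|/2 = 52

52


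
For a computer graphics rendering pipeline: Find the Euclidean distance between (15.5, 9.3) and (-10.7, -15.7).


dx=-26.2, dy=-25
d^2 = (-26.2)^2 + (-25)^2 = 1311.44
d = sqrt(1311.44) = 36.2138

36.2138


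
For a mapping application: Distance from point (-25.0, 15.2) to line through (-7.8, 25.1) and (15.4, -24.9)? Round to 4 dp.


|cross product| = 1089.68
|line direction| = sqrt(3038.24) = 55.1202
Distance = 1089.68/sqrt(3038.24) = 19.7691

19.7691


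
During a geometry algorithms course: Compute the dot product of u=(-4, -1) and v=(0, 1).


u . v = u_x*v_x + u_y*v_y = (-4)*0 + (-1)*1
= 0 + (-1) = -1

-1


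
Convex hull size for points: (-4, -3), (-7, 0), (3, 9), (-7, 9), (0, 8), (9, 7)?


Convex hull vertices (CCW): (-7, 0), (-4, -3), (9, 7), (3, 9), (-7, 9)
Count = 5

5


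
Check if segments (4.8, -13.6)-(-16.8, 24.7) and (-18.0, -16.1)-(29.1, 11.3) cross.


Cross products: d1=-506.97, d2=1888.8, d3=927.24, d4=-1468.53
d1*d2 < 0 and d3*d4 < 0? yes

Yes, they intersect


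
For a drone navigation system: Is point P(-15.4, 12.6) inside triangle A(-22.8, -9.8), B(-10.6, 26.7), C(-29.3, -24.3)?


Cross products: AB x AP = 3.18, BC x BP = 18.87, CA x CP = 38.3
All same sign? yes

Yes, inside


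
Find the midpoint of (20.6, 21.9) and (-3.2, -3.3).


M = ((20.6+(-3.2))/2, (21.9+(-3.3))/2)
= (8.7, 9.3)

(8.7, 9.3)


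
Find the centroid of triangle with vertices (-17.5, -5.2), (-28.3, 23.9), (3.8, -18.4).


Centroid = ((x_A+x_B+x_C)/3, (y_A+y_B+y_C)/3)
= (((-17.5)+(-28.3)+3.8)/3, ((-5.2)+23.9+(-18.4))/3)
= (-14, 0.1)

(-14, 0.1)


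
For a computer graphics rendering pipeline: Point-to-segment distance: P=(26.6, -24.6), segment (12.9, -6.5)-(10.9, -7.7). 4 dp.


Project P onto AB: t = 0 (clamped to [0,1])
Closest point on segment: (12.9, -6.5)
Distance: 22.7002

22.7002


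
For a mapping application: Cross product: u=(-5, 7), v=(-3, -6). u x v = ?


u x v = u_x*v_y - u_y*v_x = (-5)*(-6) - 7*(-3)
= 30 - (-21) = 51

51


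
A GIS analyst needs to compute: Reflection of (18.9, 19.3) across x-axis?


Reflection over x-axis: (x,y) -> (x,-y)
(18.9, 19.3) -> (18.9, -19.3)

(18.9, -19.3)


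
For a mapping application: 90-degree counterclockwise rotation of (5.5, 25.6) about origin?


90° CCW: (x,y) -> (-y, x)
(5.5,25.6) -> (-25.6, 5.5)

(-25.6, 5.5)


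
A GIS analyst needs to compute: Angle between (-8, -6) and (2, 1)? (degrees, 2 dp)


u.v = -22, |u| = sqrt(100) = 10, |v| = sqrt(5) = 2.2361
cos(theta) = u.v/(|u||v|) = -22/sqrt(500) = -0.98387
theta = acos(-0.98387) = 169.7 degrees

169.7 degrees


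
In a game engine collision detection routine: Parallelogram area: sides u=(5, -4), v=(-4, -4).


|u x v| = |5*(-4) - (-4)*(-4)|
= |(-20) - 16| = 36

36


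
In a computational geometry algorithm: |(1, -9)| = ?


|u| = sqrt(1^2 + (-9)^2) = sqrt(82) = 9.0554

9.0554


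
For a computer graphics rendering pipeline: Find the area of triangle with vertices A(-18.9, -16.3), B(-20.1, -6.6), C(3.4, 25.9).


Area = |x_A(y_B-y_C) + x_B(y_C-y_A) + x_C(y_A-y_B)|/2
= |614.25 + (-848.22) + (-32.98)|/2
= 266.95/2 = 133.475

133.475


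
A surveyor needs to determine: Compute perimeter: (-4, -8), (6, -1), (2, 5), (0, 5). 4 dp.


Sides: (-4, -8)->(6, -1): sqrt(149) = 12.206556, (6, -1)->(2, 5): sqrt(52) = 7.211103, (2, 5)->(0, 5): sqrt(4) = 2, (0, 5)->(-4, -8): sqrt(185) = 13.601471
Sum = 35.01913
Perimeter = 35.0191

35.0191


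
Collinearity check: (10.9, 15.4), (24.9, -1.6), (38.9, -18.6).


Cross product: (24.9-10.9)*((-18.6)-15.4) - ((-1.6)-15.4)*(38.9-10.9)
= 0

Yes, collinear


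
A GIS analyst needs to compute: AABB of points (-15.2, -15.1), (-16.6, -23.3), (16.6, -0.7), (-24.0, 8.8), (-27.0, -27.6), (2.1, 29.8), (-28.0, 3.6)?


x range: [-28, 16.6]
y range: [-27.6, 29.8]
Bounding box: (-28,-27.6) to (16.6,29.8)

(-28,-27.6) to (16.6,29.8)


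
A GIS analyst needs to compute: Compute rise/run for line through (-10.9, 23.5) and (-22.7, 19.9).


slope = (y2-y1)/(x2-x1) = (19.9-23.5)/((-22.7)-(-10.9)) = (-3.6)/(-11.8) = 0.3051

0.3051


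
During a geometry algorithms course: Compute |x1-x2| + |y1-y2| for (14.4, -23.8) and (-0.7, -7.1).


|14.4-(-0.7)| + |(-23.8)-(-7.1)| = 15.1 + 16.7 = 31.8

31.8


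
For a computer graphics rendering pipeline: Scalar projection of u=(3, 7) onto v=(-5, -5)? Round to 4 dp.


u.v = -50, |v| = sqrt(50) = 7.0711
Scalar projection = u.v / |v| = -50 / sqrt(50) = -7.0711

-7.0711


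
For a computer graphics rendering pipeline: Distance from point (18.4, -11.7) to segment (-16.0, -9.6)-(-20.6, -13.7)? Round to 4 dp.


Project P onto AB: t = 0 (clamped to [0,1])
Closest point on segment: (-16, -9.6)
Distance: 34.464

34.464


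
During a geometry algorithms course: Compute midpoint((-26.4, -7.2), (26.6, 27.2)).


M = (((-26.4)+26.6)/2, ((-7.2)+27.2)/2)
= (0.1, 10)

(0.1, 10)


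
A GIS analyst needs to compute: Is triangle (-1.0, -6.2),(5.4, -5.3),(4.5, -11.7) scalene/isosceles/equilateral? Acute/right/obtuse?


Side lengths squared: AB^2=41.77, BC^2=41.77, CA^2=60.5
Sorted: [41.77, 41.77, 60.5]
By sides: Isosceles, By angles: Acute

Isosceles, Acute


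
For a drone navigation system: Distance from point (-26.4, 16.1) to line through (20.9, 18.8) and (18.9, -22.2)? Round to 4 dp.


|cross product| = 1933.9
|line direction| = sqrt(1685) = 41.0488
Distance = 1933.9/sqrt(1685) = 47.1123

47.1123


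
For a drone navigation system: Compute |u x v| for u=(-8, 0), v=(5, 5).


|u x v| = |(-8)*5 - 0*5|
= |(-40) - 0| = 40

40


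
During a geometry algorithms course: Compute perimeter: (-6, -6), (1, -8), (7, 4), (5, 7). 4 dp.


Sides: (-6, -6)->(1, -8): sqrt(53) = 7.28011, (1, -8)->(7, 4): sqrt(180) = 13.416408, (7, 4)->(5, 7): sqrt(13) = 3.605551, (5, 7)->(-6, -6): sqrt(290) = 17.029386
Sum = 41.331455
Perimeter = 41.3315

41.3315


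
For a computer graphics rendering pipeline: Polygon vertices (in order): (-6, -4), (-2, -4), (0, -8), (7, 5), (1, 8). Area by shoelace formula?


Shoelace sum: ((-6)*(-4) - (-2)*(-4)) + ((-2)*(-8) - 0*(-4)) + (0*5 - 7*(-8)) + (7*8 - 1*5) + (1*(-4) - (-6)*8)
= 183
Area = |183|/2 = 91.5

91.5


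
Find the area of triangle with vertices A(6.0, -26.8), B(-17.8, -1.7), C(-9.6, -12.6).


Area = |x_A(y_B-y_C) + x_B(y_C-y_A) + x_C(y_A-y_B)|/2
= |65.4 + (-252.76) + 240.96|/2
= 53.6/2 = 26.8

26.8


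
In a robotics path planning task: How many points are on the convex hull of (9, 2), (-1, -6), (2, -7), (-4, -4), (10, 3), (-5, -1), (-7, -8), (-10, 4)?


Convex hull vertices (CCW): (-10, 4), (-7, -8), (2, -7), (10, 3)
Count = 4

4


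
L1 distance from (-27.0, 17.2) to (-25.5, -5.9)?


|(-27)-(-25.5)| + |17.2-(-5.9)| = 1.5 + 23.1 = 24.6

24.6


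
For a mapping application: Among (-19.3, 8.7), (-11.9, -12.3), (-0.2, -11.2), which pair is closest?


d(P0,P1) = 22.2657, d(P0,P2) = 27.583, d(P1,P2) = 11.7516
Closest: P1 and P2

Closest pair: (-11.9, -12.3) and (-0.2, -11.2), distance = 11.7516


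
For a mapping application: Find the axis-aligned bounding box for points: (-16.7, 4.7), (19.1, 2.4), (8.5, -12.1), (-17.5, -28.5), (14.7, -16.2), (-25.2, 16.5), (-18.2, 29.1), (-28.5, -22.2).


x range: [-28.5, 19.1]
y range: [-28.5, 29.1]
Bounding box: (-28.5,-28.5) to (19.1,29.1)

(-28.5,-28.5) to (19.1,29.1)


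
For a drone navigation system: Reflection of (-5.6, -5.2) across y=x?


Reflection over y=x: (x,y) -> (y,x)
(-5.6, -5.2) -> (-5.2, -5.6)

(-5.2, -5.6)


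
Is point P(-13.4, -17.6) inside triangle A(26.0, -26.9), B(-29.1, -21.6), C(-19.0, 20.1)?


Cross products: AB x AP = -303.61, BC x BP = -614.29, CA x CP = -1433.3
All same sign? yes

Yes, inside


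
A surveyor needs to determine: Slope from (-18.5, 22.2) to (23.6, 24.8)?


slope = (y2-y1)/(x2-x1) = (24.8-22.2)/(23.6-(-18.5)) = 2.6/42.1 = 0.0618

0.0618


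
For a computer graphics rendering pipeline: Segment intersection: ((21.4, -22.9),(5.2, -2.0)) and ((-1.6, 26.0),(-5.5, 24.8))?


Cross products: d1=218.31, d2=117.36, d3=-311.48, d4=-210.53
d1*d2 < 0 and d3*d4 < 0? no

No, they don't intersect


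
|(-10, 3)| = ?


|u| = sqrt((-10)^2 + 3^2) = sqrt(109) = 10.4403

10.4403


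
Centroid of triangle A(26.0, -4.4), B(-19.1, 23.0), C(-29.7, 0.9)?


Centroid = ((x_A+x_B+x_C)/3, (y_A+y_B+y_C)/3)
= ((26+(-19.1)+(-29.7))/3, ((-4.4)+23+0.9)/3)
= (-7.6, 6.5)

(-7.6, 6.5)


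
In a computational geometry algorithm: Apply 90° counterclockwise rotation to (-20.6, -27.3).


90° CCW: (x,y) -> (-y, x)
(-20.6,-27.3) -> (27.3, -20.6)

(27.3, -20.6)


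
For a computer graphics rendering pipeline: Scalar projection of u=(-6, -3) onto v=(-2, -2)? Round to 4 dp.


u.v = 18, |v| = sqrt(8) = 2.8284
Scalar projection = u.v / |v| = 18 / sqrt(8) = 6.364

6.364


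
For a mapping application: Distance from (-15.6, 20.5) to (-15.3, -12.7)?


dx=0.3, dy=-33.2
d^2 = 0.3^2 + (-33.2)^2 = 1102.33
d = sqrt(1102.33) = 33.2014

33.2014


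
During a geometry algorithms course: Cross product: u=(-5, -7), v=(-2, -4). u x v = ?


u x v = u_x*v_y - u_y*v_x = (-5)*(-4) - (-7)*(-2)
= 20 - 14 = 6

6


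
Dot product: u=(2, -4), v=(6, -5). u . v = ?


u . v = u_x*v_x + u_y*v_y = 2*6 + (-4)*(-5)
= 12 + 20 = 32

32


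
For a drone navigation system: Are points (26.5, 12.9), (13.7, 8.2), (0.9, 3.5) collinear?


Cross product: (13.7-26.5)*(3.5-12.9) - (8.2-12.9)*(0.9-26.5)
= 0

Yes, collinear


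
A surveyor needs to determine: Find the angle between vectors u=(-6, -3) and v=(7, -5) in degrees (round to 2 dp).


u.v = -27, |u| = sqrt(45) = 6.7082, |v| = sqrt(74) = 8.6023
cos(theta) = u.v/(|u||v|) = -27/sqrt(3330) = -0.467888
theta = acos(-0.467888) = 117.9 degrees

117.9 degrees


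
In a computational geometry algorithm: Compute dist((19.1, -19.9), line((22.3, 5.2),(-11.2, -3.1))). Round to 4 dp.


|cross product| = 814.29
|line direction| = sqrt(1191.14) = 34.5129
Distance = 814.29/sqrt(1191.14) = 23.5938

23.5938


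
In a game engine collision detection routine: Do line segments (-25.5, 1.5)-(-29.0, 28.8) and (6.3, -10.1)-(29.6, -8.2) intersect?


Cross products: d1=330.7, d2=973.44, d3=-827.54, d4=-1470.28
d1*d2 < 0 and d3*d4 < 0? no

No, they don't intersect


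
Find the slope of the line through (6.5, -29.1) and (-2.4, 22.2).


slope = (y2-y1)/(x2-x1) = (22.2-(-29.1))/((-2.4)-6.5) = 51.3/(-8.9) = -5.764

-5.764


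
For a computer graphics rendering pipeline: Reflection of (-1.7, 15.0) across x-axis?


Reflection over x-axis: (x,y) -> (x,-y)
(-1.7, 15) -> (-1.7, -15)

(-1.7, -15)


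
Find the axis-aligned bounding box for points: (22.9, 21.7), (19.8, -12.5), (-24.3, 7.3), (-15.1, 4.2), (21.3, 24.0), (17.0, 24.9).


x range: [-24.3, 22.9]
y range: [-12.5, 24.9]
Bounding box: (-24.3,-12.5) to (22.9,24.9)

(-24.3,-12.5) to (22.9,24.9)


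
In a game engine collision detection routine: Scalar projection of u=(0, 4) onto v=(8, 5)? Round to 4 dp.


u.v = 20, |v| = sqrt(89) = 9.434
Scalar projection = u.v / |v| = 20 / sqrt(89) = 2.12

2.12


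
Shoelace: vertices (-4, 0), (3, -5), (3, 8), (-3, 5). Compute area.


Shoelace sum: ((-4)*(-5) - 3*0) + (3*8 - 3*(-5)) + (3*5 - (-3)*8) + ((-3)*0 - (-4)*5)
= 118
Area = |118|/2 = 59

59


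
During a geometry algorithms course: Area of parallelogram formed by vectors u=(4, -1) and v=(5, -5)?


|u x v| = |4*(-5) - (-1)*5|
= |(-20) - (-5)| = 15

15


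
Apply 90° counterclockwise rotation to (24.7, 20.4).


90° CCW: (x,y) -> (-y, x)
(24.7,20.4) -> (-20.4, 24.7)

(-20.4, 24.7)


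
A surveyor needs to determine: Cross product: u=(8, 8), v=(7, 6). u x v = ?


u x v = u_x*v_y - u_y*v_x = 8*6 - 8*7
= 48 - 56 = -8

-8


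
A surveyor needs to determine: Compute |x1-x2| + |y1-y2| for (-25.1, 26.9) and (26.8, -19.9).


|(-25.1)-26.8| + |26.9-(-19.9)| = 51.9 + 46.8 = 98.7

98.7


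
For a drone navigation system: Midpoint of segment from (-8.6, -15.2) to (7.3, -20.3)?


M = (((-8.6)+7.3)/2, ((-15.2)+(-20.3))/2)
= (-0.65, -17.75)

(-0.65, -17.75)


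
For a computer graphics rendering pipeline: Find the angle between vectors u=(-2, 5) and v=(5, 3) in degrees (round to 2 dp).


u.v = 5, |u| = sqrt(29) = 5.3852, |v| = sqrt(34) = 5.831
cos(theta) = u.v/(|u||v|) = 5/sqrt(986) = 0.159232
theta = acos(0.159232) = 80.84 degrees

80.84 degrees


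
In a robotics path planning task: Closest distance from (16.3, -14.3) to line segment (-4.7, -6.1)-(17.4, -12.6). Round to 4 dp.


Project P onto AB: t = 0.975 (clamped to [0,1])
Closest point on segment: (16.8478, -12.4376)
Distance: 1.9413

1.9413


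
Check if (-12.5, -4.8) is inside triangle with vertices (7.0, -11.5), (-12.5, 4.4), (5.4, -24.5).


Cross products: AB x AP = 179.4, BC x BP = -164.68, CA x CP = 264.22
All same sign? no

No, outside


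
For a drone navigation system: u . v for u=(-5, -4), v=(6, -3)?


u . v = u_x*v_x + u_y*v_y = (-5)*6 + (-4)*(-3)
= (-30) + 12 = -18

-18


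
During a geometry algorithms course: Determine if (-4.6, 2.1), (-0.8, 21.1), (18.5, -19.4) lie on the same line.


Cross product: ((-0.8)-(-4.6))*((-19.4)-2.1) - (21.1-2.1)*(18.5-(-4.6))
= -520.6

No, not collinear


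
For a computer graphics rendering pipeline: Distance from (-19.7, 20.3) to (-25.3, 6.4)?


dx=-5.6, dy=-13.9
d^2 = (-5.6)^2 + (-13.9)^2 = 224.57
d = sqrt(224.57) = 14.9857

14.9857


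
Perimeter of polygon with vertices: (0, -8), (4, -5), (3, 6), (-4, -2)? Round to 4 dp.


Sides: (0, -8)->(4, -5): sqrt(25) = 5, (4, -5)->(3, 6): sqrt(122) = 11.045361, (3, 6)->(-4, -2): sqrt(113) = 10.630146, (-4, -2)->(0, -8): sqrt(52) = 7.211103
Sum = 33.88661
Perimeter = 33.8866

33.8866


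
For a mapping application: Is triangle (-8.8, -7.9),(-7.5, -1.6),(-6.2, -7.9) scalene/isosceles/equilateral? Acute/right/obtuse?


Side lengths squared: AB^2=41.38, BC^2=41.38, CA^2=6.76
Sorted: [6.76, 41.38, 41.38]
By sides: Isosceles, By angles: Acute

Isosceles, Acute


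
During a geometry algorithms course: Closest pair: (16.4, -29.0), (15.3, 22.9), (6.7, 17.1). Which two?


d(P0,P1) = 51.9117, d(P0,P2) = 47.1094, d(P1,P2) = 10.373
Closest: P1 and P2

Closest pair: (15.3, 22.9) and (6.7, 17.1), distance = 10.373


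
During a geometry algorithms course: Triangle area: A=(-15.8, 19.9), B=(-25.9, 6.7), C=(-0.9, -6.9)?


Area = |x_A(y_B-y_C) + x_B(y_C-y_A) + x_C(y_A-y_B)|/2
= |(-214.88) + 694.12 + (-11.88)|/2
= 467.36/2 = 233.68

233.68


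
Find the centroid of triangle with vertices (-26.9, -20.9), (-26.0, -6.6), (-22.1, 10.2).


Centroid = ((x_A+x_B+x_C)/3, (y_A+y_B+y_C)/3)
= (((-26.9)+(-26)+(-22.1))/3, ((-20.9)+(-6.6)+10.2)/3)
= (-25, -5.7667)

(-25, -5.7667)


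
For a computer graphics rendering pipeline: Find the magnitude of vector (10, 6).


|u| = sqrt(10^2 + 6^2) = sqrt(136) = 11.6619

11.6619


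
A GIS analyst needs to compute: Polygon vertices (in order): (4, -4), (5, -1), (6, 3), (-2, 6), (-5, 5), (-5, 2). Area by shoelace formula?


Shoelace sum: (4*(-1) - 5*(-4)) + (5*3 - 6*(-1)) + (6*6 - (-2)*3) + ((-2)*5 - (-5)*6) + ((-5)*2 - (-5)*5) + ((-5)*(-4) - 4*2)
= 126
Area = |126|/2 = 63

63


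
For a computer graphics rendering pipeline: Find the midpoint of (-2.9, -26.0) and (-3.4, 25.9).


M = (((-2.9)+(-3.4))/2, ((-26)+25.9)/2)
= (-3.15, -0.05)

(-3.15, -0.05)


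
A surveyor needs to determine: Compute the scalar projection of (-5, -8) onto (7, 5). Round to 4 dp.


u.v = -75, |v| = sqrt(74) = 8.6023
Scalar projection = u.v / |v| = -75 / sqrt(74) = -8.7186

-8.7186


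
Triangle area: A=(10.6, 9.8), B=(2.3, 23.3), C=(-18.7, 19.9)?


Area = |x_A(y_B-y_C) + x_B(y_C-y_A) + x_C(y_A-y_B)|/2
= |36.04 + 23.23 + 252.45|/2
= 311.72/2 = 155.86

155.86


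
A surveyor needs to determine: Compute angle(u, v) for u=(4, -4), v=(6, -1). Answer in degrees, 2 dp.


u.v = 28, |u| = sqrt(32) = 5.6569, |v| = sqrt(37) = 6.0828
cos(theta) = u.v/(|u||v|) = 28/sqrt(1184) = 0.813733
theta = acos(0.813733) = 35.54 degrees

35.54 degrees


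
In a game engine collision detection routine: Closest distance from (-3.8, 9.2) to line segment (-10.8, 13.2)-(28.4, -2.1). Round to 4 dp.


Project P onto AB: t = 0.1895 (clamped to [0,1])
Closest point on segment: (-3.3706, 10.3002)
Distance: 1.1811

1.1811


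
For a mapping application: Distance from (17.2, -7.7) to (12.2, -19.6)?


dx=-5, dy=-11.9
d^2 = (-5)^2 + (-11.9)^2 = 166.61
d = sqrt(166.61) = 12.9077

12.9077


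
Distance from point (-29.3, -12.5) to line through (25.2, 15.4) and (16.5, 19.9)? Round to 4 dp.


|cross product| = 487.98
|line direction| = sqrt(95.94) = 9.7949
Distance = 487.98/sqrt(95.94) = 49.8198

49.8198


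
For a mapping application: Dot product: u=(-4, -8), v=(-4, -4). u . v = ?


u . v = u_x*v_x + u_y*v_y = (-4)*(-4) + (-8)*(-4)
= 16 + 32 = 48

48


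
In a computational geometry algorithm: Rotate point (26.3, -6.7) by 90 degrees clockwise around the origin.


90° CW: (x,y) -> (y, -x)
(26.3,-6.7) -> (-6.7, -26.3)

(-6.7, -26.3)


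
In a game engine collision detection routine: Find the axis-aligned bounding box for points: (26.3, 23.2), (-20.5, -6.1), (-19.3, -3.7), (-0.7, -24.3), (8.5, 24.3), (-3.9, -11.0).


x range: [-20.5, 26.3]
y range: [-24.3, 24.3]
Bounding box: (-20.5,-24.3) to (26.3,24.3)

(-20.5,-24.3) to (26.3,24.3)


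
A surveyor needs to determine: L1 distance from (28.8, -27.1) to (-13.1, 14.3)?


|28.8-(-13.1)| + |(-27.1)-14.3| = 41.9 + 41.4 = 83.3

83.3


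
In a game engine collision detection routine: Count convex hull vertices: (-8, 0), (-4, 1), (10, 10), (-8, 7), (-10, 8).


Convex hull vertices (CCW): (-10, 8), (-8, 0), (-4, 1), (10, 10)
Count = 4

4


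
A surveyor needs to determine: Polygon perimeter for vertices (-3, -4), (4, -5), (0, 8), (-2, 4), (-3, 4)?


Sides: (-3, -4)->(4, -5): sqrt(50) = 7.071068, (4, -5)->(0, 8): sqrt(185) = 13.601471, (0, 8)->(-2, 4): sqrt(20) = 4.472136, (-2, 4)->(-3, 4): sqrt(1) = 1, (-3, 4)->(-3, -4): sqrt(64) = 8
Sum = 34.144675
Perimeter = 34.1447

34.1447


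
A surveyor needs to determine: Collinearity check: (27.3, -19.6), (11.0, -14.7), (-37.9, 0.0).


Cross product: (11-27.3)*(0-(-19.6)) - ((-14.7)-(-19.6))*((-37.9)-27.3)
= 0

Yes, collinear


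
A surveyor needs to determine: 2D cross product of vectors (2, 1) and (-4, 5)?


u x v = u_x*v_y - u_y*v_x = 2*5 - 1*(-4)
= 10 - (-4) = 14

14


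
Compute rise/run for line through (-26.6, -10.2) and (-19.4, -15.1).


slope = (y2-y1)/(x2-x1) = ((-15.1)-(-10.2))/((-19.4)-(-26.6)) = (-4.9)/7.2 = -0.6806

-0.6806


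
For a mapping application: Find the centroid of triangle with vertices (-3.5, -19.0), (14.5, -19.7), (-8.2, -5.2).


Centroid = ((x_A+x_B+x_C)/3, (y_A+y_B+y_C)/3)
= (((-3.5)+14.5+(-8.2))/3, ((-19)+(-19.7)+(-5.2))/3)
= (0.9333, -14.6333)

(0.9333, -14.6333)


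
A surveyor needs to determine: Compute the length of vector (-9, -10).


|u| = sqrt((-9)^2 + (-10)^2) = sqrt(181) = 13.4536

13.4536


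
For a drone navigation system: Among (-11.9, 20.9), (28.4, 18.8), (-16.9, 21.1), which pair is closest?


d(P0,P1) = 40.3547, d(P0,P2) = 5.004, d(P1,P2) = 45.3584
Closest: P0 and P2

Closest pair: (-11.9, 20.9) and (-16.9, 21.1), distance = 5.004


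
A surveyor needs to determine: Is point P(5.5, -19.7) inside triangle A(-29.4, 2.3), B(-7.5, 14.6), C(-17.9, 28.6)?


Cross products: AB x AP = -911.07, BC x BP = 174.72, CA x CP = 1170.87
All same sign? no

No, outside


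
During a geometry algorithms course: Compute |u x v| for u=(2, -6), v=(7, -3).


|u x v| = |2*(-3) - (-6)*7|
= |(-6) - (-42)| = 36

36


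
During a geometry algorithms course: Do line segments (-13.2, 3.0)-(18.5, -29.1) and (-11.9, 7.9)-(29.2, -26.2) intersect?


Cross products: d1=-245.72, d2=-484.06, d3=197.06, d4=435.4
d1*d2 < 0 and d3*d4 < 0? no

No, they don't intersect


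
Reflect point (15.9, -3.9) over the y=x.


Reflection over y=x: (x,y) -> (y,x)
(15.9, -3.9) -> (-3.9, 15.9)

(-3.9, 15.9)


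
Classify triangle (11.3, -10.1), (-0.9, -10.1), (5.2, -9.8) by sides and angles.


Side lengths squared: AB^2=148.84, BC^2=37.3, CA^2=37.3
Sorted: [37.3, 37.3, 148.84]
By sides: Isosceles, By angles: Obtuse

Isosceles, Obtuse


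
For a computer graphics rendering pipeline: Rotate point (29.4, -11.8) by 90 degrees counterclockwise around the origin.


90° CCW: (x,y) -> (-y, x)
(29.4,-11.8) -> (11.8, 29.4)

(11.8, 29.4)


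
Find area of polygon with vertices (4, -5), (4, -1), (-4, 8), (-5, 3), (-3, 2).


Shoelace sum: (4*(-1) - 4*(-5)) + (4*8 - (-4)*(-1)) + ((-4)*3 - (-5)*8) + ((-5)*2 - (-3)*3) + ((-3)*(-5) - 4*2)
= 78
Area = |78|/2 = 39

39


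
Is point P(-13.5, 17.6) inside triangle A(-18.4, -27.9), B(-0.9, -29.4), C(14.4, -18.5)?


Cross products: AB x AP = 803.6, BC x BP = 856.44, CA x CP = -1446.34
All same sign? no

No, outside


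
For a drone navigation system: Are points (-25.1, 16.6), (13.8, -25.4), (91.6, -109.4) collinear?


Cross product: (13.8-(-25.1))*((-109.4)-16.6) - ((-25.4)-16.6)*(91.6-(-25.1))
= 0

Yes, collinear


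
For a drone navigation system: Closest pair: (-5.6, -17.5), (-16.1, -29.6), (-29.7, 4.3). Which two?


d(P0,P1) = 16.0206, d(P0,P2) = 32.4969, d(P1,P2) = 36.5263
Closest: P0 and P1

Closest pair: (-5.6, -17.5) and (-16.1, -29.6), distance = 16.0206


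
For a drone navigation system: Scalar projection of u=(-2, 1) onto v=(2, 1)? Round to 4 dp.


u.v = -3, |v| = sqrt(5) = 2.2361
Scalar projection = u.v / |v| = -3 / sqrt(5) = -1.3416

-1.3416


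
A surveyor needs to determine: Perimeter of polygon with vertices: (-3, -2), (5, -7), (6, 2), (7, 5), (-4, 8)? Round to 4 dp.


Sides: (-3, -2)->(5, -7): sqrt(89) = 9.433981, (5, -7)->(6, 2): sqrt(82) = 9.055385, (6, 2)->(7, 5): sqrt(10) = 3.162278, (7, 5)->(-4, 8): sqrt(130) = 11.401754, (-4, 8)->(-3, -2): sqrt(101) = 10.049876
Sum = 43.103274
Perimeter = 43.1033

43.1033


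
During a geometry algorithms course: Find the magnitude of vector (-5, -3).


|u| = sqrt((-5)^2 + (-3)^2) = sqrt(34) = 5.831

5.831


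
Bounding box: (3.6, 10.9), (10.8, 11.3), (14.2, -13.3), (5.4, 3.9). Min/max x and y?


x range: [3.6, 14.2]
y range: [-13.3, 11.3]
Bounding box: (3.6,-13.3) to (14.2,11.3)

(3.6,-13.3) to (14.2,11.3)


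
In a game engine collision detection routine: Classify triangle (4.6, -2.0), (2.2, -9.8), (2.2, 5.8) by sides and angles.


Side lengths squared: AB^2=66.6, BC^2=243.36, CA^2=66.6
Sorted: [66.6, 66.6, 243.36]
By sides: Isosceles, By angles: Obtuse

Isosceles, Obtuse


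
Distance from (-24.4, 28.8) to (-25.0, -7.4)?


dx=-0.6, dy=-36.2
d^2 = (-0.6)^2 + (-36.2)^2 = 1310.8
d = sqrt(1310.8) = 36.205

36.205


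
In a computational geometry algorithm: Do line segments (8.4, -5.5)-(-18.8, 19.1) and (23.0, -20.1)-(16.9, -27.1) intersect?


Cross products: d1=-191.26, d2=-531.72, d3=37.96, d4=378.42
d1*d2 < 0 and d3*d4 < 0? no

No, they don't intersect


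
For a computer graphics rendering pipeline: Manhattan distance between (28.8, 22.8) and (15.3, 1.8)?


|28.8-15.3| + |22.8-1.8| = 13.5 + 21 = 34.5

34.5


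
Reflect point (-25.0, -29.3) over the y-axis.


Reflection over y-axis: (x,y) -> (-x,y)
(-25, -29.3) -> (25, -29.3)

(25, -29.3)


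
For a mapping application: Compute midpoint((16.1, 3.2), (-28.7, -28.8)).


M = ((16.1+(-28.7))/2, (3.2+(-28.8))/2)
= (-6.3, -12.8)

(-6.3, -12.8)


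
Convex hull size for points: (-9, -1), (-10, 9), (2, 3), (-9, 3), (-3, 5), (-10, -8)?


Convex hull vertices (CCW): (-10, -8), (2, 3), (-10, 9)
Count = 3

3


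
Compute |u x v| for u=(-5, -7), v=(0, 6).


|u x v| = |(-5)*6 - (-7)*0|
= |(-30) - 0| = 30

30


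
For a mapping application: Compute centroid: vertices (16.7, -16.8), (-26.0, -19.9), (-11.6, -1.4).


Centroid = ((x_A+x_B+x_C)/3, (y_A+y_B+y_C)/3)
= ((16.7+(-26)+(-11.6))/3, ((-16.8)+(-19.9)+(-1.4))/3)
= (-6.9667, -12.7)

(-6.9667, -12.7)


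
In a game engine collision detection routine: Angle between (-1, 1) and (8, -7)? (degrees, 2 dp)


u.v = -15, |u| = sqrt(2) = 1.4142, |v| = sqrt(113) = 10.6301
cos(theta) = u.v/(|u||v|) = -15/sqrt(226) = -0.997785
theta = acos(-0.997785) = 176.19 degrees

176.19 degrees


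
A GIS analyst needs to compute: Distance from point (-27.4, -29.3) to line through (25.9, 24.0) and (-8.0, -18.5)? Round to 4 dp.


|cross product| = 458.38
|line direction| = sqrt(2955.46) = 54.3641
Distance = 458.38/sqrt(2955.46) = 8.4317

8.4317


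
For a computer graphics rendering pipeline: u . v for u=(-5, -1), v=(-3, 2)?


u . v = u_x*v_x + u_y*v_y = (-5)*(-3) + (-1)*2
= 15 + (-2) = 13

13


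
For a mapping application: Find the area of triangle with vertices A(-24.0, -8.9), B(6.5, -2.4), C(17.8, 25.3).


Area = |x_A(y_B-y_C) + x_B(y_C-y_A) + x_C(y_A-y_B)|/2
= |664.8 + 222.3 + (-115.7)|/2
= 771.4/2 = 385.7

385.7


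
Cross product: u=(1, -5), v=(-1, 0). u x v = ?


u x v = u_x*v_y - u_y*v_x = 1*0 - (-5)*(-1)
= 0 - 5 = -5

-5


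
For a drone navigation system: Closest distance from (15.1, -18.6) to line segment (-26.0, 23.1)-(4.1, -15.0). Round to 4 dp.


Project P onto AB: t = 1 (clamped to [0,1])
Closest point on segment: (4.1, -15)
Distance: 11.5741

11.5741


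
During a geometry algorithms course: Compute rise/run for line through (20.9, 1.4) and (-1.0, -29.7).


slope = (y2-y1)/(x2-x1) = ((-29.7)-1.4)/((-1)-20.9) = (-31.1)/(-21.9) = 1.4201

1.4201


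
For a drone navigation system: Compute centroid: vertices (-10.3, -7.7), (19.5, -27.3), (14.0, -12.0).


Centroid = ((x_A+x_B+x_C)/3, (y_A+y_B+y_C)/3)
= (((-10.3)+19.5+14)/3, ((-7.7)+(-27.3)+(-12))/3)
= (7.7333, -15.6667)

(7.7333, -15.6667)


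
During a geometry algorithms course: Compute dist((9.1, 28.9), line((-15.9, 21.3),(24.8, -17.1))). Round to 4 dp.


|cross product| = 1269.32
|line direction| = sqrt(3131.05) = 55.9558
Distance = 1269.32/sqrt(3131.05) = 22.6843

22.6843


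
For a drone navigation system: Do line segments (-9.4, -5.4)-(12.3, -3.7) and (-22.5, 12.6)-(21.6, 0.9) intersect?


Cross products: d1=-640.53, d2=-311.67, d3=412.87, d4=84.01
d1*d2 < 0 and d3*d4 < 0? no

No, they don't intersect


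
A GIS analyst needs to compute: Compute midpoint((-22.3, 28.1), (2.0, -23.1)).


M = (((-22.3)+2)/2, (28.1+(-23.1))/2)
= (-10.15, 2.5)

(-10.15, 2.5)


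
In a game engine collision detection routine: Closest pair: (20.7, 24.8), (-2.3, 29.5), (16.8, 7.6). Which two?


d(P0,P1) = 23.4753, d(P0,P2) = 17.6366, d(P1,P2) = 29.0589
Closest: P0 and P2

Closest pair: (20.7, 24.8) and (16.8, 7.6), distance = 17.6366


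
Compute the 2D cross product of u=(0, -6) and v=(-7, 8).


u x v = u_x*v_y - u_y*v_x = 0*8 - (-6)*(-7)
= 0 - 42 = -42

-42


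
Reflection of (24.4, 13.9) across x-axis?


Reflection over x-axis: (x,y) -> (x,-y)
(24.4, 13.9) -> (24.4, -13.9)

(24.4, -13.9)


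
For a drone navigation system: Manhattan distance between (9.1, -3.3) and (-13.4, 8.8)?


|9.1-(-13.4)| + |(-3.3)-8.8| = 22.5 + 12.1 = 34.6

34.6


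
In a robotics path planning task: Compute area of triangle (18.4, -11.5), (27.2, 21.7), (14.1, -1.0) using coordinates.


Area = |x_A(y_B-y_C) + x_B(y_C-y_A) + x_C(y_A-y_B)|/2
= |417.68 + 285.6 + (-468.12)|/2
= 235.16/2 = 117.58

117.58


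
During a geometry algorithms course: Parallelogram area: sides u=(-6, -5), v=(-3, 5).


|u x v| = |(-6)*5 - (-5)*(-3)|
= |(-30) - 15| = 45

45


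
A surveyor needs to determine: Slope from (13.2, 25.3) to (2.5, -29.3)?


slope = (y2-y1)/(x2-x1) = ((-29.3)-25.3)/(2.5-13.2) = (-54.6)/(-10.7) = 5.1028

5.1028
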